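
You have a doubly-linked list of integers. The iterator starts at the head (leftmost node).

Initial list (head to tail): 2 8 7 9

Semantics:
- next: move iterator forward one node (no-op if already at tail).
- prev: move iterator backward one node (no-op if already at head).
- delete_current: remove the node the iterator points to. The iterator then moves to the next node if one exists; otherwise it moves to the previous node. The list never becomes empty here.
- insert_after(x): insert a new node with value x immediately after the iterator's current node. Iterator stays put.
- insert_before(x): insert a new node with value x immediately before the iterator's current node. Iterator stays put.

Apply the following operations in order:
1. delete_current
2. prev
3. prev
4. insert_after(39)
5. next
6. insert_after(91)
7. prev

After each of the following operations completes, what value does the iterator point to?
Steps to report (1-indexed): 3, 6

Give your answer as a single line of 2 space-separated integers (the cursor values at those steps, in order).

After 1 (delete_current): list=[8, 7, 9] cursor@8
After 2 (prev): list=[8, 7, 9] cursor@8
After 3 (prev): list=[8, 7, 9] cursor@8
After 4 (insert_after(39)): list=[8, 39, 7, 9] cursor@8
After 5 (next): list=[8, 39, 7, 9] cursor@39
After 6 (insert_after(91)): list=[8, 39, 91, 7, 9] cursor@39
After 7 (prev): list=[8, 39, 91, 7, 9] cursor@8

Answer: 8 39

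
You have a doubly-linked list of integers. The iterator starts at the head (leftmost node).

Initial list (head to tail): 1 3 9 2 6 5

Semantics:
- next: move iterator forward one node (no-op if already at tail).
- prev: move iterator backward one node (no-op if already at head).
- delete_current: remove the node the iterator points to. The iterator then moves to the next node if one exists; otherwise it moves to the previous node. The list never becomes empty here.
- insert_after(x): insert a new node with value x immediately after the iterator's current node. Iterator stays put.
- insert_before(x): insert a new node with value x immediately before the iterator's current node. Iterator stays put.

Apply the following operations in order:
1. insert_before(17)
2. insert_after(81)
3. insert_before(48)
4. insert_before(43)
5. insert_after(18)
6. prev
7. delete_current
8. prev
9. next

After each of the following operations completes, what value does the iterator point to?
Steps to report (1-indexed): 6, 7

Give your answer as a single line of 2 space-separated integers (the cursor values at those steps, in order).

Answer: 43 1

Derivation:
After 1 (insert_before(17)): list=[17, 1, 3, 9, 2, 6, 5] cursor@1
After 2 (insert_after(81)): list=[17, 1, 81, 3, 9, 2, 6, 5] cursor@1
After 3 (insert_before(48)): list=[17, 48, 1, 81, 3, 9, 2, 6, 5] cursor@1
After 4 (insert_before(43)): list=[17, 48, 43, 1, 81, 3, 9, 2, 6, 5] cursor@1
After 5 (insert_after(18)): list=[17, 48, 43, 1, 18, 81, 3, 9, 2, 6, 5] cursor@1
After 6 (prev): list=[17, 48, 43, 1, 18, 81, 3, 9, 2, 6, 5] cursor@43
After 7 (delete_current): list=[17, 48, 1, 18, 81, 3, 9, 2, 6, 5] cursor@1
After 8 (prev): list=[17, 48, 1, 18, 81, 3, 9, 2, 6, 5] cursor@48
After 9 (next): list=[17, 48, 1, 18, 81, 3, 9, 2, 6, 5] cursor@1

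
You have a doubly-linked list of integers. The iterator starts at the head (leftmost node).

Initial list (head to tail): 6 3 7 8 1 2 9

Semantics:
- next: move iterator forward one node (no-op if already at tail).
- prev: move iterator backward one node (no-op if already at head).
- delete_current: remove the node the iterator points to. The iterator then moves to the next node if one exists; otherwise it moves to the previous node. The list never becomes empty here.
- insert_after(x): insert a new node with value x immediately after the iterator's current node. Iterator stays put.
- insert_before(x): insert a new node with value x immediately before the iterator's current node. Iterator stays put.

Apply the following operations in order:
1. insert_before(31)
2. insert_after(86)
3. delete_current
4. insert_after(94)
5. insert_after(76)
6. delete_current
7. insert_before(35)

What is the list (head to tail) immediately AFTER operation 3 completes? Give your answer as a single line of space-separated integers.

After 1 (insert_before(31)): list=[31, 6, 3, 7, 8, 1, 2, 9] cursor@6
After 2 (insert_after(86)): list=[31, 6, 86, 3, 7, 8, 1, 2, 9] cursor@6
After 3 (delete_current): list=[31, 86, 3, 7, 8, 1, 2, 9] cursor@86

Answer: 31 86 3 7 8 1 2 9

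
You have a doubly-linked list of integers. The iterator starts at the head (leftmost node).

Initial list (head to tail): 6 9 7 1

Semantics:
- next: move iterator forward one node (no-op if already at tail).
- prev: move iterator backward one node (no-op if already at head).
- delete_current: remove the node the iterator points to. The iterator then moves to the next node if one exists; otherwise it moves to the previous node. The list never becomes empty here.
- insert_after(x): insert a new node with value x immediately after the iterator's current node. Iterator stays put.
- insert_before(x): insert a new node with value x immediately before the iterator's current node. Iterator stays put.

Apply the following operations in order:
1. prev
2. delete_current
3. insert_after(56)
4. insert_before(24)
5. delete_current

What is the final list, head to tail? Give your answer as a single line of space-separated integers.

Answer: 24 56 7 1

Derivation:
After 1 (prev): list=[6, 9, 7, 1] cursor@6
After 2 (delete_current): list=[9, 7, 1] cursor@9
After 3 (insert_after(56)): list=[9, 56, 7, 1] cursor@9
After 4 (insert_before(24)): list=[24, 9, 56, 7, 1] cursor@9
After 5 (delete_current): list=[24, 56, 7, 1] cursor@56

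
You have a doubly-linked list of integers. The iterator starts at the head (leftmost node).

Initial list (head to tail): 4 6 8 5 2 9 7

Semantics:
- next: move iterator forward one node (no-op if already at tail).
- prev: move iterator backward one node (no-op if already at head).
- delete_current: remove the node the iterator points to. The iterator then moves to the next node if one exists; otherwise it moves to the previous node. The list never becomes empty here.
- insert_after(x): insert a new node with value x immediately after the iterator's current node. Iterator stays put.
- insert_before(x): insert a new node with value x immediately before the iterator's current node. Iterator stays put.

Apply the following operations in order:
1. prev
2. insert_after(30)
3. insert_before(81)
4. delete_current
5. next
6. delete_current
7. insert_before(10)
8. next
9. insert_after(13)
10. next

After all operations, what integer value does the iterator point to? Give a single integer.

After 1 (prev): list=[4, 6, 8, 5, 2, 9, 7] cursor@4
After 2 (insert_after(30)): list=[4, 30, 6, 8, 5, 2, 9, 7] cursor@4
After 3 (insert_before(81)): list=[81, 4, 30, 6, 8, 5, 2, 9, 7] cursor@4
After 4 (delete_current): list=[81, 30, 6, 8, 5, 2, 9, 7] cursor@30
After 5 (next): list=[81, 30, 6, 8, 5, 2, 9, 7] cursor@6
After 6 (delete_current): list=[81, 30, 8, 5, 2, 9, 7] cursor@8
After 7 (insert_before(10)): list=[81, 30, 10, 8, 5, 2, 9, 7] cursor@8
After 8 (next): list=[81, 30, 10, 8, 5, 2, 9, 7] cursor@5
After 9 (insert_after(13)): list=[81, 30, 10, 8, 5, 13, 2, 9, 7] cursor@5
After 10 (next): list=[81, 30, 10, 8, 5, 13, 2, 9, 7] cursor@13

Answer: 13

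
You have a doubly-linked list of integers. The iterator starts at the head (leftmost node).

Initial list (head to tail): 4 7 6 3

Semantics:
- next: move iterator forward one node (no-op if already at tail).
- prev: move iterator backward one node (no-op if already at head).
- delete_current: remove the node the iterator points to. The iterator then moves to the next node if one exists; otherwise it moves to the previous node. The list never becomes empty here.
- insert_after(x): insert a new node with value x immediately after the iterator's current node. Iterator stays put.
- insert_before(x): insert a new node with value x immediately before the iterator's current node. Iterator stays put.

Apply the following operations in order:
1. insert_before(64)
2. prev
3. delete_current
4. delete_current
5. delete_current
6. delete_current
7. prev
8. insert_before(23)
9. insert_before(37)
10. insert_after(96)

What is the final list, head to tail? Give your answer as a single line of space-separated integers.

After 1 (insert_before(64)): list=[64, 4, 7, 6, 3] cursor@4
After 2 (prev): list=[64, 4, 7, 6, 3] cursor@64
After 3 (delete_current): list=[4, 7, 6, 3] cursor@4
After 4 (delete_current): list=[7, 6, 3] cursor@7
After 5 (delete_current): list=[6, 3] cursor@6
After 6 (delete_current): list=[3] cursor@3
After 7 (prev): list=[3] cursor@3
After 8 (insert_before(23)): list=[23, 3] cursor@3
After 9 (insert_before(37)): list=[23, 37, 3] cursor@3
After 10 (insert_after(96)): list=[23, 37, 3, 96] cursor@3

Answer: 23 37 3 96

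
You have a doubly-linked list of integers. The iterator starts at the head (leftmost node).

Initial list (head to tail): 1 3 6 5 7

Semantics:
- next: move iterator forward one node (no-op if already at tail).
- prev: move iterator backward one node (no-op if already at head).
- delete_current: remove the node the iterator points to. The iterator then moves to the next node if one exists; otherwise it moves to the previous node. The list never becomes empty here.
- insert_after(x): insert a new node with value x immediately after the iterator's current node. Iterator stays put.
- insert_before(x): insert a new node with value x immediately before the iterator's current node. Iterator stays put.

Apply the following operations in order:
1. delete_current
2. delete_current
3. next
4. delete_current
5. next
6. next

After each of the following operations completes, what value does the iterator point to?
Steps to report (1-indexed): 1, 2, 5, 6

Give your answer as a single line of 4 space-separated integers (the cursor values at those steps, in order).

Answer: 3 6 7 7

Derivation:
After 1 (delete_current): list=[3, 6, 5, 7] cursor@3
After 2 (delete_current): list=[6, 5, 7] cursor@6
After 3 (next): list=[6, 5, 7] cursor@5
After 4 (delete_current): list=[6, 7] cursor@7
After 5 (next): list=[6, 7] cursor@7
After 6 (next): list=[6, 7] cursor@7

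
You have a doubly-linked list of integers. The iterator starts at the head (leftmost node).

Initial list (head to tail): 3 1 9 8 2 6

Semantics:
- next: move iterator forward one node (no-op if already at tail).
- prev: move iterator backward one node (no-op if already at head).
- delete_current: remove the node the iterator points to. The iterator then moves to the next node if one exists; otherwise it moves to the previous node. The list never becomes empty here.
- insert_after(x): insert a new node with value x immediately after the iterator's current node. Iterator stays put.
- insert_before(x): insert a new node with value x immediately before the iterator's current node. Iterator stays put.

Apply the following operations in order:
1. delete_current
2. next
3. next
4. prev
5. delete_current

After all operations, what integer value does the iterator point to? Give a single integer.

After 1 (delete_current): list=[1, 9, 8, 2, 6] cursor@1
After 2 (next): list=[1, 9, 8, 2, 6] cursor@9
After 3 (next): list=[1, 9, 8, 2, 6] cursor@8
After 4 (prev): list=[1, 9, 8, 2, 6] cursor@9
After 5 (delete_current): list=[1, 8, 2, 6] cursor@8

Answer: 8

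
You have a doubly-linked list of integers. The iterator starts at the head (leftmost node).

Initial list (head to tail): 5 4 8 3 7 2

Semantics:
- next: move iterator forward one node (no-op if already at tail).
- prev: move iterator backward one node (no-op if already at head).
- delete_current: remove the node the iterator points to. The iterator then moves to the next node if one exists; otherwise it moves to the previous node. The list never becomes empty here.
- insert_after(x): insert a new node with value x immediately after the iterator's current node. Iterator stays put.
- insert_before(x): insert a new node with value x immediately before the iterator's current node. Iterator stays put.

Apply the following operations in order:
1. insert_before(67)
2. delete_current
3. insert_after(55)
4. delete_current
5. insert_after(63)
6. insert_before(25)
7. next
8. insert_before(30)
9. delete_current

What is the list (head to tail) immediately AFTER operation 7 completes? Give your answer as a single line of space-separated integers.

Answer: 67 25 55 63 8 3 7 2

Derivation:
After 1 (insert_before(67)): list=[67, 5, 4, 8, 3, 7, 2] cursor@5
After 2 (delete_current): list=[67, 4, 8, 3, 7, 2] cursor@4
After 3 (insert_after(55)): list=[67, 4, 55, 8, 3, 7, 2] cursor@4
After 4 (delete_current): list=[67, 55, 8, 3, 7, 2] cursor@55
After 5 (insert_after(63)): list=[67, 55, 63, 8, 3, 7, 2] cursor@55
After 6 (insert_before(25)): list=[67, 25, 55, 63, 8, 3, 7, 2] cursor@55
After 7 (next): list=[67, 25, 55, 63, 8, 3, 7, 2] cursor@63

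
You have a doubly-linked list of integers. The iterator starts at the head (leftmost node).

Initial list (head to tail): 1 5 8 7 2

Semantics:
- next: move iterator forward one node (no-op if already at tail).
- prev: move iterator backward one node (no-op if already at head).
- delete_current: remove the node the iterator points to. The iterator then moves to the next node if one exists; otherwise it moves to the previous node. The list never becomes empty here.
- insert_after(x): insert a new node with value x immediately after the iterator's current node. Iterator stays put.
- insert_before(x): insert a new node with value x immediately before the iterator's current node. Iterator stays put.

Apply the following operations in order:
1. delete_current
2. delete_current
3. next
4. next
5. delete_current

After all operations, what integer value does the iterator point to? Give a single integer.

Answer: 7

Derivation:
After 1 (delete_current): list=[5, 8, 7, 2] cursor@5
After 2 (delete_current): list=[8, 7, 2] cursor@8
After 3 (next): list=[8, 7, 2] cursor@7
After 4 (next): list=[8, 7, 2] cursor@2
After 5 (delete_current): list=[8, 7] cursor@7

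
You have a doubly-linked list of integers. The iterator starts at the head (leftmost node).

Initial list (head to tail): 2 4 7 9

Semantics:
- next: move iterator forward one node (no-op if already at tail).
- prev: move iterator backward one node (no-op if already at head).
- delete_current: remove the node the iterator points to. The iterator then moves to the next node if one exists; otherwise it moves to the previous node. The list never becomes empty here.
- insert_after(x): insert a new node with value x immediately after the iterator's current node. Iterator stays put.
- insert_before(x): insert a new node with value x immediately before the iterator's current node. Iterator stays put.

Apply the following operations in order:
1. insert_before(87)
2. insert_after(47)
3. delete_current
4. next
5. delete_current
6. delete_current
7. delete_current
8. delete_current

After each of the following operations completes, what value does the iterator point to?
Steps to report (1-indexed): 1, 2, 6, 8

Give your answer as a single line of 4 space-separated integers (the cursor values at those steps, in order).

Answer: 2 2 9 87

Derivation:
After 1 (insert_before(87)): list=[87, 2, 4, 7, 9] cursor@2
After 2 (insert_after(47)): list=[87, 2, 47, 4, 7, 9] cursor@2
After 3 (delete_current): list=[87, 47, 4, 7, 9] cursor@47
After 4 (next): list=[87, 47, 4, 7, 9] cursor@4
After 5 (delete_current): list=[87, 47, 7, 9] cursor@7
After 6 (delete_current): list=[87, 47, 9] cursor@9
After 7 (delete_current): list=[87, 47] cursor@47
After 8 (delete_current): list=[87] cursor@87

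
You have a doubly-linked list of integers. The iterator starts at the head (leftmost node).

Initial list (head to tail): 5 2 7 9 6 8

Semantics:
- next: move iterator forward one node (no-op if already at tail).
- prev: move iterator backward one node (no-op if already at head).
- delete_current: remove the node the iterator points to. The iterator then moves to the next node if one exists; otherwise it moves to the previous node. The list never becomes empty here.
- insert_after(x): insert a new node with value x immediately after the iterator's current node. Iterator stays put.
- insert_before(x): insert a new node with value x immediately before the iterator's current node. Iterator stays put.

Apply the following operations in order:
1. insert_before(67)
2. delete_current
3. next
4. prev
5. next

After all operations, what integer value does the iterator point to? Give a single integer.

After 1 (insert_before(67)): list=[67, 5, 2, 7, 9, 6, 8] cursor@5
After 2 (delete_current): list=[67, 2, 7, 9, 6, 8] cursor@2
After 3 (next): list=[67, 2, 7, 9, 6, 8] cursor@7
After 4 (prev): list=[67, 2, 7, 9, 6, 8] cursor@2
After 5 (next): list=[67, 2, 7, 9, 6, 8] cursor@7

Answer: 7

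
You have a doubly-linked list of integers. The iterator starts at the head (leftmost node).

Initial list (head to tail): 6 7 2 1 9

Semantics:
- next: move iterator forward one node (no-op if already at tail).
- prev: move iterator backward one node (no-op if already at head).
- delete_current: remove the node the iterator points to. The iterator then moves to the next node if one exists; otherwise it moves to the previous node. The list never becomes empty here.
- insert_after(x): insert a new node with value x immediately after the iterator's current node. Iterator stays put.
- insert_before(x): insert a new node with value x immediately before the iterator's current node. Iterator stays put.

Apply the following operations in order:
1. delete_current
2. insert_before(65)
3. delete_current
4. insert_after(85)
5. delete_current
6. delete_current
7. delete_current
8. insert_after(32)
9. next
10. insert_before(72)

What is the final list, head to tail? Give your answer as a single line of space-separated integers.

Answer: 65 9 72 32

Derivation:
After 1 (delete_current): list=[7, 2, 1, 9] cursor@7
After 2 (insert_before(65)): list=[65, 7, 2, 1, 9] cursor@7
After 3 (delete_current): list=[65, 2, 1, 9] cursor@2
After 4 (insert_after(85)): list=[65, 2, 85, 1, 9] cursor@2
After 5 (delete_current): list=[65, 85, 1, 9] cursor@85
After 6 (delete_current): list=[65, 1, 9] cursor@1
After 7 (delete_current): list=[65, 9] cursor@9
After 8 (insert_after(32)): list=[65, 9, 32] cursor@9
After 9 (next): list=[65, 9, 32] cursor@32
After 10 (insert_before(72)): list=[65, 9, 72, 32] cursor@32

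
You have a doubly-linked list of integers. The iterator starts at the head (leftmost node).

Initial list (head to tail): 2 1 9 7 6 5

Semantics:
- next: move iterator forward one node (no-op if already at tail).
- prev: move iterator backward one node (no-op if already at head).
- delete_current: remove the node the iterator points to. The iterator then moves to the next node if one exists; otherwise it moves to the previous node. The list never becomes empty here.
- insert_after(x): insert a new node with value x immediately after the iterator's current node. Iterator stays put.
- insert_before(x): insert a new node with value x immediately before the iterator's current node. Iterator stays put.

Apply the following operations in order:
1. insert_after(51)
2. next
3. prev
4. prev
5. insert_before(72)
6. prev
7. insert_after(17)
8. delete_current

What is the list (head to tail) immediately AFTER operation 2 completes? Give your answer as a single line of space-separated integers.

After 1 (insert_after(51)): list=[2, 51, 1, 9, 7, 6, 5] cursor@2
After 2 (next): list=[2, 51, 1, 9, 7, 6, 5] cursor@51

Answer: 2 51 1 9 7 6 5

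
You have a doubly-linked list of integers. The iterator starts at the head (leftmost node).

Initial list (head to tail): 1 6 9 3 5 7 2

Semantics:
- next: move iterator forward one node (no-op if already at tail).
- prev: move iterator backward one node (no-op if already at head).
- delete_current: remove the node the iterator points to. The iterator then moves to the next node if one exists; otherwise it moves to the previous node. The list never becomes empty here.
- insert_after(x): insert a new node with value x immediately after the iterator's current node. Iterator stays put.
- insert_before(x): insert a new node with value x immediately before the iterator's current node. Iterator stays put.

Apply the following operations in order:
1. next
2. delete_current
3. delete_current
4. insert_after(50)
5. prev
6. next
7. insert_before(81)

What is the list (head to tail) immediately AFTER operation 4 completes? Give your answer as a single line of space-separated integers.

Answer: 1 3 50 5 7 2

Derivation:
After 1 (next): list=[1, 6, 9, 3, 5, 7, 2] cursor@6
After 2 (delete_current): list=[1, 9, 3, 5, 7, 2] cursor@9
After 3 (delete_current): list=[1, 3, 5, 7, 2] cursor@3
After 4 (insert_after(50)): list=[1, 3, 50, 5, 7, 2] cursor@3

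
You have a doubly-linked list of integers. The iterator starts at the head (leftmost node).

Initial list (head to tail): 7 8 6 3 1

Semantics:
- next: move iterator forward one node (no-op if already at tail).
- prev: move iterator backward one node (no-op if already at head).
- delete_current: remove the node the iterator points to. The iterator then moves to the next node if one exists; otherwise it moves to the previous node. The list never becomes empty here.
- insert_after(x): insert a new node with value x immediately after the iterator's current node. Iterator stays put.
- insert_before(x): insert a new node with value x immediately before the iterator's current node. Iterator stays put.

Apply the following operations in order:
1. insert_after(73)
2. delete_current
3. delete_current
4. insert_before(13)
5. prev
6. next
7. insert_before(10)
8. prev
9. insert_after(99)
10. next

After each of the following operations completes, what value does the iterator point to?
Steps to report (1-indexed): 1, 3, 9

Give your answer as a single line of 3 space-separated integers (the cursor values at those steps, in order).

After 1 (insert_after(73)): list=[7, 73, 8, 6, 3, 1] cursor@7
After 2 (delete_current): list=[73, 8, 6, 3, 1] cursor@73
After 3 (delete_current): list=[8, 6, 3, 1] cursor@8
After 4 (insert_before(13)): list=[13, 8, 6, 3, 1] cursor@8
After 5 (prev): list=[13, 8, 6, 3, 1] cursor@13
After 6 (next): list=[13, 8, 6, 3, 1] cursor@8
After 7 (insert_before(10)): list=[13, 10, 8, 6, 3, 1] cursor@8
After 8 (prev): list=[13, 10, 8, 6, 3, 1] cursor@10
After 9 (insert_after(99)): list=[13, 10, 99, 8, 6, 3, 1] cursor@10
After 10 (next): list=[13, 10, 99, 8, 6, 3, 1] cursor@99

Answer: 7 8 10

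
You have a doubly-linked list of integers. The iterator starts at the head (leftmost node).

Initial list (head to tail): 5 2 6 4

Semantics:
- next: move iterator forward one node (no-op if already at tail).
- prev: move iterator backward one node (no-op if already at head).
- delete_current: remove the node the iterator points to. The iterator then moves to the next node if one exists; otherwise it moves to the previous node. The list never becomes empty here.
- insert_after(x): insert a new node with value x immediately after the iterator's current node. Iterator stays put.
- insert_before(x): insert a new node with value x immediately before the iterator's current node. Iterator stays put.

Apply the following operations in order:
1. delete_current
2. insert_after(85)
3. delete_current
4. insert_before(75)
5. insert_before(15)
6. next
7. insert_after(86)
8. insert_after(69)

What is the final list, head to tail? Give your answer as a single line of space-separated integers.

After 1 (delete_current): list=[2, 6, 4] cursor@2
After 2 (insert_after(85)): list=[2, 85, 6, 4] cursor@2
After 3 (delete_current): list=[85, 6, 4] cursor@85
After 4 (insert_before(75)): list=[75, 85, 6, 4] cursor@85
After 5 (insert_before(15)): list=[75, 15, 85, 6, 4] cursor@85
After 6 (next): list=[75, 15, 85, 6, 4] cursor@6
After 7 (insert_after(86)): list=[75, 15, 85, 6, 86, 4] cursor@6
After 8 (insert_after(69)): list=[75, 15, 85, 6, 69, 86, 4] cursor@6

Answer: 75 15 85 6 69 86 4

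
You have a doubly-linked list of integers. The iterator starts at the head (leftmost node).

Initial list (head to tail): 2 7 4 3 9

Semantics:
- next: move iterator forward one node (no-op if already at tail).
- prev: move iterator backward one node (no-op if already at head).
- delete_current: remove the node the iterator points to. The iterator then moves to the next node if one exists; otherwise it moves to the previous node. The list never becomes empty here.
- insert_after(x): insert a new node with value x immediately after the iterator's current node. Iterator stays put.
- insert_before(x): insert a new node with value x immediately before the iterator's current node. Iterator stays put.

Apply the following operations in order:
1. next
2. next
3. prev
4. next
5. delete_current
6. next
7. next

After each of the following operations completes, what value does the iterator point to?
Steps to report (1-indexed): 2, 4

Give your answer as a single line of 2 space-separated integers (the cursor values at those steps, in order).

Answer: 4 4

Derivation:
After 1 (next): list=[2, 7, 4, 3, 9] cursor@7
After 2 (next): list=[2, 7, 4, 3, 9] cursor@4
After 3 (prev): list=[2, 7, 4, 3, 9] cursor@7
After 4 (next): list=[2, 7, 4, 3, 9] cursor@4
After 5 (delete_current): list=[2, 7, 3, 9] cursor@3
After 6 (next): list=[2, 7, 3, 9] cursor@9
After 7 (next): list=[2, 7, 3, 9] cursor@9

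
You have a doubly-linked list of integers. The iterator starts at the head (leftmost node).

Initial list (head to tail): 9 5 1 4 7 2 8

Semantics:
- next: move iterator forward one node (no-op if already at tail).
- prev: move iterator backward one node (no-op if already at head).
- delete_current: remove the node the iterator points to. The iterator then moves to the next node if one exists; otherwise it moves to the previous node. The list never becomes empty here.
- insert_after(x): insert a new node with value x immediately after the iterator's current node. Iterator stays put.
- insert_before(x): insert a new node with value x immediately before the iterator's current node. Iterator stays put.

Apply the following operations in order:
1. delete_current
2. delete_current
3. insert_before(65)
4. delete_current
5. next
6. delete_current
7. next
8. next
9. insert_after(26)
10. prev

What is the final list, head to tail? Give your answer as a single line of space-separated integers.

After 1 (delete_current): list=[5, 1, 4, 7, 2, 8] cursor@5
After 2 (delete_current): list=[1, 4, 7, 2, 8] cursor@1
After 3 (insert_before(65)): list=[65, 1, 4, 7, 2, 8] cursor@1
After 4 (delete_current): list=[65, 4, 7, 2, 8] cursor@4
After 5 (next): list=[65, 4, 7, 2, 8] cursor@7
After 6 (delete_current): list=[65, 4, 2, 8] cursor@2
After 7 (next): list=[65, 4, 2, 8] cursor@8
After 8 (next): list=[65, 4, 2, 8] cursor@8
After 9 (insert_after(26)): list=[65, 4, 2, 8, 26] cursor@8
After 10 (prev): list=[65, 4, 2, 8, 26] cursor@2

Answer: 65 4 2 8 26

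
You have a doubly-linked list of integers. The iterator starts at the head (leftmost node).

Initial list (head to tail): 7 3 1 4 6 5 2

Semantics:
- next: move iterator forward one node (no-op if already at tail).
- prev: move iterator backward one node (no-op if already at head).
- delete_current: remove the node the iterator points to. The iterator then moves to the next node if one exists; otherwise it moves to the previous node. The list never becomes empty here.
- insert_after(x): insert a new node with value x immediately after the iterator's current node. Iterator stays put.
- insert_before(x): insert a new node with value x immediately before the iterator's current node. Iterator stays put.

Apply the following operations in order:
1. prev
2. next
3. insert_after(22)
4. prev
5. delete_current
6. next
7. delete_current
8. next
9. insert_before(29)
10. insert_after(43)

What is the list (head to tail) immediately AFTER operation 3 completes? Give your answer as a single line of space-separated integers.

After 1 (prev): list=[7, 3, 1, 4, 6, 5, 2] cursor@7
After 2 (next): list=[7, 3, 1, 4, 6, 5, 2] cursor@3
After 3 (insert_after(22)): list=[7, 3, 22, 1, 4, 6, 5, 2] cursor@3

Answer: 7 3 22 1 4 6 5 2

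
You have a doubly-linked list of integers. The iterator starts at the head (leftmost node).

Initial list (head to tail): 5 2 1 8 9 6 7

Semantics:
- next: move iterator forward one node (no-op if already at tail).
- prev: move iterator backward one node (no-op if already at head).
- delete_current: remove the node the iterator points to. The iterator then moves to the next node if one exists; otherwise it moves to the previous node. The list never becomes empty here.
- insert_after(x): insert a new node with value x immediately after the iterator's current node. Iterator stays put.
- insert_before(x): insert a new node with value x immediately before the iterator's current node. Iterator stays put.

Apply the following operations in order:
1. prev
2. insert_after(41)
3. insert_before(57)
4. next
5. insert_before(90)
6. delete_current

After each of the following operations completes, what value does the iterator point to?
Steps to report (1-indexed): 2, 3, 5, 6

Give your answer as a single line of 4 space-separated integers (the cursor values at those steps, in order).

Answer: 5 5 41 2

Derivation:
After 1 (prev): list=[5, 2, 1, 8, 9, 6, 7] cursor@5
After 2 (insert_after(41)): list=[5, 41, 2, 1, 8, 9, 6, 7] cursor@5
After 3 (insert_before(57)): list=[57, 5, 41, 2, 1, 8, 9, 6, 7] cursor@5
After 4 (next): list=[57, 5, 41, 2, 1, 8, 9, 6, 7] cursor@41
After 5 (insert_before(90)): list=[57, 5, 90, 41, 2, 1, 8, 9, 6, 7] cursor@41
After 6 (delete_current): list=[57, 5, 90, 2, 1, 8, 9, 6, 7] cursor@2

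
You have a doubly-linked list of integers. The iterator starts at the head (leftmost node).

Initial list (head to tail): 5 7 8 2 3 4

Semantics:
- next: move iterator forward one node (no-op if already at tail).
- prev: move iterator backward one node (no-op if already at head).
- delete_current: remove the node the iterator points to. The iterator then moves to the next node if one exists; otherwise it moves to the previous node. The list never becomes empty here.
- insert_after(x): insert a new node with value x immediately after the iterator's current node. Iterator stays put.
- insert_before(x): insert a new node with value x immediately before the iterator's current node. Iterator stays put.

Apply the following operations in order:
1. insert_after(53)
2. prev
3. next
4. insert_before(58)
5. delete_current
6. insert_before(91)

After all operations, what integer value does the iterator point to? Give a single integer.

After 1 (insert_after(53)): list=[5, 53, 7, 8, 2, 3, 4] cursor@5
After 2 (prev): list=[5, 53, 7, 8, 2, 3, 4] cursor@5
After 3 (next): list=[5, 53, 7, 8, 2, 3, 4] cursor@53
After 4 (insert_before(58)): list=[5, 58, 53, 7, 8, 2, 3, 4] cursor@53
After 5 (delete_current): list=[5, 58, 7, 8, 2, 3, 4] cursor@7
After 6 (insert_before(91)): list=[5, 58, 91, 7, 8, 2, 3, 4] cursor@7

Answer: 7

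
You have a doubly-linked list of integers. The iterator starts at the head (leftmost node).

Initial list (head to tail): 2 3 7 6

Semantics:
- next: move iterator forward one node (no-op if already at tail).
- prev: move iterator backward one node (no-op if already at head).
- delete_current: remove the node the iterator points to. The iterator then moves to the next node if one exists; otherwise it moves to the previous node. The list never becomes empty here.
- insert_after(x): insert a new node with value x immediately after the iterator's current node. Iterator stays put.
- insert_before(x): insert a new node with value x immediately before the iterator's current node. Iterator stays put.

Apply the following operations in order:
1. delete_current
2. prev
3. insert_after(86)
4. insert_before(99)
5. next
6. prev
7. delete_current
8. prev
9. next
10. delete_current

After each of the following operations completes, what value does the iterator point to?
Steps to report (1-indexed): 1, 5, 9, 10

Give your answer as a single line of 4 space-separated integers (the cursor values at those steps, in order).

After 1 (delete_current): list=[3, 7, 6] cursor@3
After 2 (prev): list=[3, 7, 6] cursor@3
After 3 (insert_after(86)): list=[3, 86, 7, 6] cursor@3
After 4 (insert_before(99)): list=[99, 3, 86, 7, 6] cursor@3
After 5 (next): list=[99, 3, 86, 7, 6] cursor@86
After 6 (prev): list=[99, 3, 86, 7, 6] cursor@3
After 7 (delete_current): list=[99, 86, 7, 6] cursor@86
After 8 (prev): list=[99, 86, 7, 6] cursor@99
After 9 (next): list=[99, 86, 7, 6] cursor@86
After 10 (delete_current): list=[99, 7, 6] cursor@7

Answer: 3 86 86 7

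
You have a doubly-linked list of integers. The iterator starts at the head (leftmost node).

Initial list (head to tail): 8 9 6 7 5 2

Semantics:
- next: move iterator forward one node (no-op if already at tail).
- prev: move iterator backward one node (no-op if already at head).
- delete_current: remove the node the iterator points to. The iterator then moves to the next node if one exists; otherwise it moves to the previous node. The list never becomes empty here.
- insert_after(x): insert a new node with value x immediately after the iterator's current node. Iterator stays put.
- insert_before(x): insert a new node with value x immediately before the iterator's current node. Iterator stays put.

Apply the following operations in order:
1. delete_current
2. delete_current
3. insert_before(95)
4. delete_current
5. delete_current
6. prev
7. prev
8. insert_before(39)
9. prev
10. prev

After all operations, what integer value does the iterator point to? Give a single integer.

After 1 (delete_current): list=[9, 6, 7, 5, 2] cursor@9
After 2 (delete_current): list=[6, 7, 5, 2] cursor@6
After 3 (insert_before(95)): list=[95, 6, 7, 5, 2] cursor@6
After 4 (delete_current): list=[95, 7, 5, 2] cursor@7
After 5 (delete_current): list=[95, 5, 2] cursor@5
After 6 (prev): list=[95, 5, 2] cursor@95
After 7 (prev): list=[95, 5, 2] cursor@95
After 8 (insert_before(39)): list=[39, 95, 5, 2] cursor@95
After 9 (prev): list=[39, 95, 5, 2] cursor@39
After 10 (prev): list=[39, 95, 5, 2] cursor@39

Answer: 39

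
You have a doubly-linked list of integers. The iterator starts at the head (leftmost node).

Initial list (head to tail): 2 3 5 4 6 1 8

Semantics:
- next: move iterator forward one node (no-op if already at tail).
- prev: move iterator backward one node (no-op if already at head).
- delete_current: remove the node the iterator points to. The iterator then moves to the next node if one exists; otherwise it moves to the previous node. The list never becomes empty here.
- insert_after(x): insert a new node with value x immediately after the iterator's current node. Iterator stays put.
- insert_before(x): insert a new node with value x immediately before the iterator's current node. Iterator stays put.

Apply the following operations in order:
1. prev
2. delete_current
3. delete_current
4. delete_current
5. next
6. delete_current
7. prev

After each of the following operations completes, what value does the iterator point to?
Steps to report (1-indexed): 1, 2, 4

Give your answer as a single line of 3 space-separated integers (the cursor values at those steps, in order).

After 1 (prev): list=[2, 3, 5, 4, 6, 1, 8] cursor@2
After 2 (delete_current): list=[3, 5, 4, 6, 1, 8] cursor@3
After 3 (delete_current): list=[5, 4, 6, 1, 8] cursor@5
After 4 (delete_current): list=[4, 6, 1, 8] cursor@4
After 5 (next): list=[4, 6, 1, 8] cursor@6
After 6 (delete_current): list=[4, 1, 8] cursor@1
After 7 (prev): list=[4, 1, 8] cursor@4

Answer: 2 3 4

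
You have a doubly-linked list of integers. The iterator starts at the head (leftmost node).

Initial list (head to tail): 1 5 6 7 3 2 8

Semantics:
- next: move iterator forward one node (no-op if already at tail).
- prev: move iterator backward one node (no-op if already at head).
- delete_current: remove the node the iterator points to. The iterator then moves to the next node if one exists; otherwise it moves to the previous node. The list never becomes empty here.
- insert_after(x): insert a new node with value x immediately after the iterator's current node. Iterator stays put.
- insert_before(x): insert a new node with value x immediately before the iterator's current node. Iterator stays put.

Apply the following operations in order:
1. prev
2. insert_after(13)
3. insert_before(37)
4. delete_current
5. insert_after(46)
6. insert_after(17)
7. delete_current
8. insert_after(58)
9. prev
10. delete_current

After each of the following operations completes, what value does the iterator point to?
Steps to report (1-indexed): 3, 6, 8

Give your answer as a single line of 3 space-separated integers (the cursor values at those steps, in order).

After 1 (prev): list=[1, 5, 6, 7, 3, 2, 8] cursor@1
After 2 (insert_after(13)): list=[1, 13, 5, 6, 7, 3, 2, 8] cursor@1
After 3 (insert_before(37)): list=[37, 1, 13, 5, 6, 7, 3, 2, 8] cursor@1
After 4 (delete_current): list=[37, 13, 5, 6, 7, 3, 2, 8] cursor@13
After 5 (insert_after(46)): list=[37, 13, 46, 5, 6, 7, 3, 2, 8] cursor@13
After 6 (insert_after(17)): list=[37, 13, 17, 46, 5, 6, 7, 3, 2, 8] cursor@13
After 7 (delete_current): list=[37, 17, 46, 5, 6, 7, 3, 2, 8] cursor@17
After 8 (insert_after(58)): list=[37, 17, 58, 46, 5, 6, 7, 3, 2, 8] cursor@17
After 9 (prev): list=[37, 17, 58, 46, 5, 6, 7, 3, 2, 8] cursor@37
After 10 (delete_current): list=[17, 58, 46, 5, 6, 7, 3, 2, 8] cursor@17

Answer: 1 13 17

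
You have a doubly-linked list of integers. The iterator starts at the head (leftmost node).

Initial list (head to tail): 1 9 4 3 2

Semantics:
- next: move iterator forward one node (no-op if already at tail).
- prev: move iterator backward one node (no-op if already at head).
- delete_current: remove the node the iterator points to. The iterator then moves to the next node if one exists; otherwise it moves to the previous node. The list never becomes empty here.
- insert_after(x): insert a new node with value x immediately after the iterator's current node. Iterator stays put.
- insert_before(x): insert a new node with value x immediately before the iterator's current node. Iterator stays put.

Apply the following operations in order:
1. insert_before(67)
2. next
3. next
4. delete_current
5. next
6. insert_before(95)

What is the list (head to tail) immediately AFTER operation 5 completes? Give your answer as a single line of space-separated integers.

Answer: 67 1 9 3 2

Derivation:
After 1 (insert_before(67)): list=[67, 1, 9, 4, 3, 2] cursor@1
After 2 (next): list=[67, 1, 9, 4, 3, 2] cursor@9
After 3 (next): list=[67, 1, 9, 4, 3, 2] cursor@4
After 4 (delete_current): list=[67, 1, 9, 3, 2] cursor@3
After 5 (next): list=[67, 1, 9, 3, 2] cursor@2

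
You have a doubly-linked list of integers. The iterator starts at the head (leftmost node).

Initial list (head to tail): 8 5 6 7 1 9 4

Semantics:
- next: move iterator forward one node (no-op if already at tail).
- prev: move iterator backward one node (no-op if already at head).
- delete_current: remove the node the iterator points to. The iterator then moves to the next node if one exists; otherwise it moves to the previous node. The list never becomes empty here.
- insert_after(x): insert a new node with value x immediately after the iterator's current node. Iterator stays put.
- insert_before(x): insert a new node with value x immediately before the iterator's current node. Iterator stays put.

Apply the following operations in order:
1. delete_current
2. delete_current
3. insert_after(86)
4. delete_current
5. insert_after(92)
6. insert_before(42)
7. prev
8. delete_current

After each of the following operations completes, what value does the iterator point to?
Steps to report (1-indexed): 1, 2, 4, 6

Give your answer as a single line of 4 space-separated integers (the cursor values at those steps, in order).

After 1 (delete_current): list=[5, 6, 7, 1, 9, 4] cursor@5
After 2 (delete_current): list=[6, 7, 1, 9, 4] cursor@6
After 3 (insert_after(86)): list=[6, 86, 7, 1, 9, 4] cursor@6
After 4 (delete_current): list=[86, 7, 1, 9, 4] cursor@86
After 5 (insert_after(92)): list=[86, 92, 7, 1, 9, 4] cursor@86
After 6 (insert_before(42)): list=[42, 86, 92, 7, 1, 9, 4] cursor@86
After 7 (prev): list=[42, 86, 92, 7, 1, 9, 4] cursor@42
After 8 (delete_current): list=[86, 92, 7, 1, 9, 4] cursor@86

Answer: 5 6 86 86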